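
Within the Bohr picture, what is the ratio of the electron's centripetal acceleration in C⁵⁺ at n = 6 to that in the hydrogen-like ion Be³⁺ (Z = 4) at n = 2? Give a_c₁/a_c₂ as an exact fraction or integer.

a_c ∝ Z^3 · n^-4
a_c₁/a_c₂ = (6/4)^3 · (6/2)^-4 = 1/24

1/24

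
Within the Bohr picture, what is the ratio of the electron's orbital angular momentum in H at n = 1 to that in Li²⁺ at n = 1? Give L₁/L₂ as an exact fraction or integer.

L = nℏ is independent of Z.
L₁/L₂ = n₁/n₂ = 1/1 = 1

1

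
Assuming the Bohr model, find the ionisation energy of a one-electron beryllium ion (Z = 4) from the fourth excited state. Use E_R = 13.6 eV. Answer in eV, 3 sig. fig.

8.70 eV

E_n = −E_R·Z²/n² = −13.6 × 4²/5² eV = -8.70 eV
Ionisation energy = −E_n = 8.70 eV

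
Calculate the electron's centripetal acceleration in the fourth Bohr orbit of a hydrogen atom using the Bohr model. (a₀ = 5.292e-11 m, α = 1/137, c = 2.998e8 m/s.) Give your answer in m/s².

r = n²a₀/Z = 8.467e-10 m, v = Zαc/n = 5.471e5 m/s
a = v²/r = (5.471e5)² / 8.467e-10 = 3.535e20 m/s²

3.535e20 m/s²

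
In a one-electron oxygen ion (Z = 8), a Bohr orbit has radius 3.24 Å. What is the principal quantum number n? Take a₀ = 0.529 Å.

r_n = n²a₀/Z ⇒ n² = rZ/a₀ = 3.24 × 8 / 0.529 ≈ 49.00
n = 7

7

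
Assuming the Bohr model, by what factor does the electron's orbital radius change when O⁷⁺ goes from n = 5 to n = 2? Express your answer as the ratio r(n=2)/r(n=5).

4/25

r ∝ Z^-1 · n^2; with Z fixed, r ∝ n^2.
r(n=2)/r(n=5) = (2/5)^2 = 4/25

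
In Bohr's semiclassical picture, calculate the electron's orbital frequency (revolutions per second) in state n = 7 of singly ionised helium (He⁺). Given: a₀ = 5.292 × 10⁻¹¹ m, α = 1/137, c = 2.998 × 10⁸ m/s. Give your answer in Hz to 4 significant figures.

r = n²a₀/Z = 1.297 × 10⁻⁹ m, v = Zαc/n = 6.252 × 10⁵ m/s
f = v/(2πr) = 7.675 × 10¹³ Hz

7.675 × 10¹³ Hz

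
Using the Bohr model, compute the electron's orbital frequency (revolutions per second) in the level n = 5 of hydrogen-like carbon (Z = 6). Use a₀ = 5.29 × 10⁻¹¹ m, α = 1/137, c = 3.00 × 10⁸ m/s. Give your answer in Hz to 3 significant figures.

1.90 × 10¹⁵ Hz

r = n²a₀/Z = 2.20 × 10⁻¹⁰ m, v = Zαc/n = 2.63 × 10⁶ m/s
f = v/(2πr) = 1.90 × 10¹⁵ Hz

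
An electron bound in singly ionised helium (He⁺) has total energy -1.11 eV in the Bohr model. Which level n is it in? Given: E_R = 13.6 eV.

7

E_n = −E_R Z²/n² ⇒ n² = E_R Z²/(−E_n) = 13.6 × 2² / 1.11 ≈ 49.01
n = 7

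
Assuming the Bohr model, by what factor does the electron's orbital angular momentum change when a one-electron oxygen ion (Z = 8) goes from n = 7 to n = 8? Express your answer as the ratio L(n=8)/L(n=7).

8/7

L = nℏ depends only on n, so L ∝ n.
L(n=8)/L(n=7) = (8/7)^1 = 8/7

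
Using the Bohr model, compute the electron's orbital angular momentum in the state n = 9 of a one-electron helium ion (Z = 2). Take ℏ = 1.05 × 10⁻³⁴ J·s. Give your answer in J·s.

9.45 × 10⁻³⁴ J·s

L_n = nℏ = 9 × 1.05 × 10⁻³⁴ = 9.45 × 10⁻³⁴ J·s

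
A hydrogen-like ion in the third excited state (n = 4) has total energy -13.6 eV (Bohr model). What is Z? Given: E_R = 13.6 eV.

4

E_n = −E_R Z²/n² ⇒ Z² = −E_n n²/E_R = 13.6 × 4² / 13.6 ≈ 16.00
Z = 4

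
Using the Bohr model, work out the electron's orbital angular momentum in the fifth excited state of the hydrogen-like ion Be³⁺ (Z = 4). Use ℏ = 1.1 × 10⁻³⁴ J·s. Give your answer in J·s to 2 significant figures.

6.6 × 10⁻³⁴ J·s

L_n = nℏ = 6 × 1.1 × 10⁻³⁴ = 6.6 × 10⁻³⁴ J·s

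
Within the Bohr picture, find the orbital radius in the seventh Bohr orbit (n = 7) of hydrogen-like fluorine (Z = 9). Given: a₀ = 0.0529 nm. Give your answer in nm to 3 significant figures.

r_n = n²a₀/Z = 7² × 0.0529 / 9
    = 49 × 0.0529 / 9 = 0.288 nm

0.288 nm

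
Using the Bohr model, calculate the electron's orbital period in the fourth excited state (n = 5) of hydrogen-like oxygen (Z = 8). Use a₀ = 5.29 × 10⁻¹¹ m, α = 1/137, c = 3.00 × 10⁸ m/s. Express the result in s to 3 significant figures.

2.96 × 10⁻¹⁶ s

r = n²a₀/Z = 5²·5.29 × 10⁻¹¹/8 = 1.65 × 10⁻¹⁰ m
v = Zαc/n = 8·0.00730·3.00 × 10⁸/5 = 3.50 × 10⁶ m/s
T = 2πr/v = 2.96 × 10⁻¹⁶ s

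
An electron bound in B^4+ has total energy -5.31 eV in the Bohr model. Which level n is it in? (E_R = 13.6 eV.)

8

E_n = −E_R Z²/n² ⇒ n² = E_R Z²/(−E_n) = 13.6 × 5² / 5.31 ≈ 64.03
n = 8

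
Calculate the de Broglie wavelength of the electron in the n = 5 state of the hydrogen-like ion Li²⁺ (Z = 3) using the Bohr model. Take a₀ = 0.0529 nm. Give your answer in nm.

0.554 nm

The Bohr quantisation condition is nλ = 2πr_n.
r_n = n²a₀/Z = 0.441 nm
λ = 2πr_n/n = 2π·0.441/5 = 0.554 nm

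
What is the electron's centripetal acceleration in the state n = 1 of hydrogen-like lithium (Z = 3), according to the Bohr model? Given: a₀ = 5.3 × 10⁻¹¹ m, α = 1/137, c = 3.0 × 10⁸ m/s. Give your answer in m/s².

r = n²a₀/Z = 1.8 × 10⁻¹¹ m, v = Zαc/n = 6.6 × 10⁶ m/s
a = v²/r = (6.6 × 10⁶)² / 1.8 × 10⁻¹¹ = 2.4 × 10²⁴ m/s²

2.4 × 10²⁴ m/s²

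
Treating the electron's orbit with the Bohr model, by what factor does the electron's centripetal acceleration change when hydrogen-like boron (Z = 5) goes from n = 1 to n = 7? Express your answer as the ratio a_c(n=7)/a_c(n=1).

1/2401

a_c ∝ Z^3 · n^-4; with Z fixed, a_c ∝ n^-4.
a_c(n=7)/a_c(n=1) = (7/1)^-4 = 1/2401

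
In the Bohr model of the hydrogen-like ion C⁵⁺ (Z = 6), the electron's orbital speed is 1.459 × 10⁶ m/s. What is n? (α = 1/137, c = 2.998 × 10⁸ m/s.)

9

v_n = Zαc/n ⇒ n = Zαc/v = 6 × 0.007299 × 2.998 × 10⁸ / 1.459 × 10⁶ ≈ 9.00
n = 9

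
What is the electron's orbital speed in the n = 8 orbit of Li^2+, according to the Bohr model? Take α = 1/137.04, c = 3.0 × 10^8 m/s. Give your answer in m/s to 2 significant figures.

v_n = Zαc/n = 3 × 0.0073 × 3.0 × 10^8 / 8
    = 8.2 × 10^5 m/s

8.2 × 10^5 m/s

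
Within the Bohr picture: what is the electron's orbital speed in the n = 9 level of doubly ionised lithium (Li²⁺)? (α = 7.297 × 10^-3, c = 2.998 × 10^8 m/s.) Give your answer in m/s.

v_n = Zαc/n = 3 × 0.007297 × 2.998 × 10^8 / 9
    = 7.292 × 10^5 m/s

7.292 × 10^5 m/s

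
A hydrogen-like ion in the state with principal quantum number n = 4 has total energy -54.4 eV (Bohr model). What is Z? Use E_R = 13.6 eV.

E_n = −E_R Z²/n² ⇒ Z² = −E_n n²/E_R = 54.4 × 4² / 13.6 ≈ 64.00
Z = 8

8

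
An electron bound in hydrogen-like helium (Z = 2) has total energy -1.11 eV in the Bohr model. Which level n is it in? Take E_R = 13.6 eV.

7

E_n = −E_R Z²/n² ⇒ n² = E_R Z²/(−E_n) = 13.6 × 2² / 1.11 ≈ 49.01
n = 7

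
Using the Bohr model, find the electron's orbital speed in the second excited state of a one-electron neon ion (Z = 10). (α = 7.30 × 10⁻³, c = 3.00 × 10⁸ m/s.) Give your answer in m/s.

7.30 × 10⁶ m/s

v_n = Zαc/n = 10 × 0.00730 × 3.00 × 10⁸ / 3
    = 7.30 × 10⁶ m/s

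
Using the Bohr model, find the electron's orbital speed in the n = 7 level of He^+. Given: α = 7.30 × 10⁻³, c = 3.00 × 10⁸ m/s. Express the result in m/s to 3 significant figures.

v_n = Zαc/n = 2 × 0.00730 × 3.00 × 10⁸ / 7
    = 6.26 × 10⁵ m/s

6.26 × 10⁵ m/s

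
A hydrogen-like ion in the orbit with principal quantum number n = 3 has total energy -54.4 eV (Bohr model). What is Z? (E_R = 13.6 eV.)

6

E_n = −E_R Z²/n² ⇒ Z² = −E_n n²/E_R = 54.4 × 3² / 13.6 ≈ 36.00
Z = 6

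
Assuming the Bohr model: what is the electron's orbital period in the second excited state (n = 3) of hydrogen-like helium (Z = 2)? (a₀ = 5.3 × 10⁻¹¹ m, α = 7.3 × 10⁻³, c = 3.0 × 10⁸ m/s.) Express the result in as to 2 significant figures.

r = n²a₀/Z = 3²·5.3 × 10⁻¹¹/2 = 2.4 × 10⁻¹⁰ m
v = Zαc/n = 2·0.0073·3.0 × 10⁸/3 = 1.5 × 10⁶ m/s
T = 2πr/v = 1.0 × 10⁻¹⁵ s = 1000 as

1000 as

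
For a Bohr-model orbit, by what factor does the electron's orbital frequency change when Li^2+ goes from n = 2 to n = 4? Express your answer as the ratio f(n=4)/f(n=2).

f ∝ Z^2 · n^-3; with Z fixed, f ∝ n^-3.
f(n=4)/f(n=2) = (4/2)^-3 = 1/8

1/8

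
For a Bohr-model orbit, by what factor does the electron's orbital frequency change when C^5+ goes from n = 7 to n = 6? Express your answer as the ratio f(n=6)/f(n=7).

f ∝ Z^2 · n^-3; with Z fixed, f ∝ n^-3.
f(n=6)/f(n=7) = (6/7)^-3 = 343/216

343/216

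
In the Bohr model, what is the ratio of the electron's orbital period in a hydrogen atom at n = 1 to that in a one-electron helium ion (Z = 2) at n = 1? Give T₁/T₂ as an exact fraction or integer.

4

T ∝ Z^-2 · n^3
T₁/T₂ = (1/2)^-2 · (1/1)^3 = 4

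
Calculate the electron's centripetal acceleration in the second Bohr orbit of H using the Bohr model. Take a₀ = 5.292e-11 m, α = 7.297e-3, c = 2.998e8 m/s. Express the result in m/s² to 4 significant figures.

r = n²a₀/Z = 2.117e-10 m, v = Zαc/n = 1.094e6 m/s
a = v²/r = (1.094e6)² / 2.117e-10 = 5.652e21 m/s²

5.652e21 m/s²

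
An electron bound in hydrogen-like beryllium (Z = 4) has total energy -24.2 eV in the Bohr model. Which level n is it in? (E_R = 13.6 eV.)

E_n = −E_R Z²/n² ⇒ n² = E_R Z²/(−E_n) = 13.6 × 4² / 24.2 ≈ 8.99
n = 3

3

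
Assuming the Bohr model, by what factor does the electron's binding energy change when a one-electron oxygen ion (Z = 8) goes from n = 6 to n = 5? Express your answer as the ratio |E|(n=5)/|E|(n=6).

|E| ∝ Z^2 · n^-2; with Z fixed, |E| ∝ n^-2.
|E|(n=5)/|E|(n=6) = (5/6)^-2 = 36/25

36/25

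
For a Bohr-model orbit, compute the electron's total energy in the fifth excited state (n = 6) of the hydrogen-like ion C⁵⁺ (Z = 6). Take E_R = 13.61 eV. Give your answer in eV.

E_n = −E_R·Z²/n² = −13.61 × 6²/6² = -13.61 eV

-13.61 eV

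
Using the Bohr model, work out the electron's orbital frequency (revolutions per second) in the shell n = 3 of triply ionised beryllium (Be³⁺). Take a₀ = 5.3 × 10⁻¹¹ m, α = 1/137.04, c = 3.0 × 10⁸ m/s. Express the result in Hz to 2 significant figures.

3.9 × 10¹⁵ Hz

r = n²a₀/Z = 1.2 × 10⁻¹⁰ m, v = Zαc/n = 2.9 × 10⁶ m/s
f = v/(2πr) = 3.9 × 10¹⁵ Hz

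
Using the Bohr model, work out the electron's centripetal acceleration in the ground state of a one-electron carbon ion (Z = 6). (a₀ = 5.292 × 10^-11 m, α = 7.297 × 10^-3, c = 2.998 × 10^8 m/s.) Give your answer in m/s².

r = n²a₀/Z = 8.820 × 10^-12 m, v = Zαc/n = 1.313 × 10^7 m/s
a = v²/r = (1.313 × 10^7)² / 8.820 × 10^-12 = 1.953 × 10^25 m/s²

1.953 × 10^25 m/s²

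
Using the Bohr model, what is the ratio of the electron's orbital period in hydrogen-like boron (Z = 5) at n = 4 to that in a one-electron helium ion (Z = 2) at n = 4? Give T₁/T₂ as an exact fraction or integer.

T ∝ Z^-2 · n^3
T₁/T₂ = (5/2)^-2 · (4/4)^3 = 4/25

4/25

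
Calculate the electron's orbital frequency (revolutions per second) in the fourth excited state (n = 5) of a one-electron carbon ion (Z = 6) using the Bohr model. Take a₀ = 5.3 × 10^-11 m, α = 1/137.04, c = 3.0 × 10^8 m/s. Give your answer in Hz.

r = n²a₀/Z = 2.2 × 10^-10 m, v = Zαc/n = 2.6 × 10^6 m/s
f = v/(2πr) = 1.9 × 10^15 Hz

1.9 × 10^15 Hz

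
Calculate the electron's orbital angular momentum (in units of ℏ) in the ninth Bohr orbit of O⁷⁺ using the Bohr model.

9

L_n = nℏ, so L/ℏ = n = 9.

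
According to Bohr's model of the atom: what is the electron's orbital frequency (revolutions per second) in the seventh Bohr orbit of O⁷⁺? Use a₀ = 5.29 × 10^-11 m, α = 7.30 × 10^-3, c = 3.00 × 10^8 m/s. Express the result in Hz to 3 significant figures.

r = n²a₀/Z = 3.24 × 10^-10 m, v = Zαc/n = 2.50 × 10^6 m/s
f = v/(2πr) = 1.23 × 10^15 Hz

1.23 × 10^15 Hz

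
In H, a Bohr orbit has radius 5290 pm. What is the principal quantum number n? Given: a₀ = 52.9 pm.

10

r_n = n²a₀/Z ⇒ n² = rZ/a₀ = 5290 × 1 / 52.9 ≈ 100.00
n = 10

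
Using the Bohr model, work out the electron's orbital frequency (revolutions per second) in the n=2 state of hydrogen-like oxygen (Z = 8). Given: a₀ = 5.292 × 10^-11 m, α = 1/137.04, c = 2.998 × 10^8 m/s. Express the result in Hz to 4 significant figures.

r = n²a₀/Z = 2.646 × 10^-11 m, v = Zαc/n = 8.751 × 10^6 m/s
f = v/(2πr) = 5.263 × 10^16 Hz

5.263 × 10^16 Hz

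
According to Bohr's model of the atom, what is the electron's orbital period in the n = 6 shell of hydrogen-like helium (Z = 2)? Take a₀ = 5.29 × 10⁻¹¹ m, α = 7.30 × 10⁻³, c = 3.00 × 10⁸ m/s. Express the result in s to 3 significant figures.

r = n²a₀/Z = 6²·5.29 × 10⁻¹¹/2 = 9.52 × 10⁻¹⁰ m
v = Zαc/n = 2·0.00730·3.00 × 10⁸/6 = 7.30 × 10⁵ m/s
T = 2πr/v = 8.20 × 10⁻¹⁵ s

8.20 × 10⁻¹⁵ s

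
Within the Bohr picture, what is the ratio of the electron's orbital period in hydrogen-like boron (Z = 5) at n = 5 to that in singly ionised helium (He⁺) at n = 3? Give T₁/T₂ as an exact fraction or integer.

T ∝ Z^-2 · n^3
T₁/T₂ = (5/2)^-2 · (5/3)^3 = 20/27

20/27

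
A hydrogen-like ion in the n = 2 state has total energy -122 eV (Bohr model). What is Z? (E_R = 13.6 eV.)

6

E_n = −E_R Z²/n² ⇒ Z² = −E_n n²/E_R = 122 × 2² / 13.6 ≈ 35.88
Z = 6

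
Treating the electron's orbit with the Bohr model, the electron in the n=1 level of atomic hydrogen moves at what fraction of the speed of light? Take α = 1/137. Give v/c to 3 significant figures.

v_n = Zαc/n, so v/c = Zα/n = 1 × 0.00730 / 1 = 0.00730

0.00730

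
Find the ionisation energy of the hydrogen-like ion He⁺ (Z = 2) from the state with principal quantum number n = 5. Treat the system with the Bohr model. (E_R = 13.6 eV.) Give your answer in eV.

2.18 eV

E_n = −E_R·Z²/n² = −13.6 × 2²/5² eV = -2.18 eV
Ionisation energy = −E_n = 2.18 eV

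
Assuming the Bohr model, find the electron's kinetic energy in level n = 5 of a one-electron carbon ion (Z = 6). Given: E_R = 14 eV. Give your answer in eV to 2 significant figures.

20 eV

For a Coulomb orbit the virial theorem gives K = −E_n.
E_n = −E_R·Z²/n², so K = E_R·Z²/n² = 14 × 6²/5² = 20 eV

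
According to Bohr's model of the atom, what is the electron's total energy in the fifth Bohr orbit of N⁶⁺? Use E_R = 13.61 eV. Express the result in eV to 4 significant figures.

E_n = −E_R·Z²/n² = −13.61 × 7²/5² = -26.68 eV

-26.68 eV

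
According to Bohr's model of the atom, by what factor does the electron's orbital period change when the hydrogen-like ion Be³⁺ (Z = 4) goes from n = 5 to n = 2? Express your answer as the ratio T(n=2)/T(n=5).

8/125

T ∝ Z^-2 · n^3; with Z fixed, T ∝ n^3.
T(n=2)/T(n=5) = (2/5)^3 = 8/125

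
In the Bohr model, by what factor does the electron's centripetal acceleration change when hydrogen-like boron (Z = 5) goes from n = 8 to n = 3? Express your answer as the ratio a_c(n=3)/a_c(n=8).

4096/81

a_c ∝ Z^3 · n^-4; with Z fixed, a_c ∝ n^-4.
a_c(n=3)/a_c(n=8) = (3/8)^-4 = 4096/81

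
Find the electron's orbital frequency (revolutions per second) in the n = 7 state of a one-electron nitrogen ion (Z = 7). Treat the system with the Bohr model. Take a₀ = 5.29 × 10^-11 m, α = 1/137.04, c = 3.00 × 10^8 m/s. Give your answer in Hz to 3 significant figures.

r = n²a₀/Z = 3.70 × 10^-10 m, v = Zαc/n = 2.19 × 10^6 m/s
f = v/(2πr) = 9.41 × 10^14 Hz

9.41 × 10^14 Hz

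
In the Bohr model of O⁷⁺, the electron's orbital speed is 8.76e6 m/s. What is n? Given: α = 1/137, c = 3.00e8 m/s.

2

v_n = Zαc/n ⇒ n = Zαc/v = 8 × 0.00730 × 3.00e8 / 8.76e6 ≈ 2.00
n = 2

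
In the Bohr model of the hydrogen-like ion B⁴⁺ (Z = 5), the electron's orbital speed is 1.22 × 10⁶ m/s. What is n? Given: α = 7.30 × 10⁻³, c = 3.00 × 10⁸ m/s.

v_n = Zαc/n ⇒ n = Zαc/v = 5 × 0.00730 × 3.00 × 10⁸ / 1.22 × 10⁶ ≈ 8.98
n = 9

9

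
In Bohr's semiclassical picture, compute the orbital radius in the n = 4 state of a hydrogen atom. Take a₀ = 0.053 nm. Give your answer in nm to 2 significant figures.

r_n = n²a₀/Z = 4² × 0.053 / 1
    = 16 × 0.053 / 1 = 0.85 nm

0.85 nm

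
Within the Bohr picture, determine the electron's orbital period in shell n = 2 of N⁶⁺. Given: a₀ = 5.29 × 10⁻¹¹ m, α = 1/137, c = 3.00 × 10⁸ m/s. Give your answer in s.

r = n²a₀/Z = 2²·5.29 × 10⁻¹¹/7 = 3.02 × 10⁻¹¹ m
v = Zαc/n = 7·0.00730·3.00 × 10⁸/2 = 7.66 × 10⁶ m/s
T = 2πr/v = 2.48 × 10⁻¹⁷ s

2.48 × 10⁻¹⁷ s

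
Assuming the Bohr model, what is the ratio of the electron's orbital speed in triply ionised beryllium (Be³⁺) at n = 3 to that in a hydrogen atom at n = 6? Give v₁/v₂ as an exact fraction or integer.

8

v ∝ Z^1 · n^-1
v₁/v₂ = (4/1)^1 · (3/6)^-1 = 8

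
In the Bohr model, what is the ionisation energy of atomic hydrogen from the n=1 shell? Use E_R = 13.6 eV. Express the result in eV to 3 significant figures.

13.6 eV

E_n = −E_R·Z²/n² = −13.6 × 1²/1² eV = -13.6 eV
Ionisation energy = −E_n = 13.6 eV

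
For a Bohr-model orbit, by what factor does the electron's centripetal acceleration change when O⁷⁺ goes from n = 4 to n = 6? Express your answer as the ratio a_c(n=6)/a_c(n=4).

a_c ∝ Z^3 · n^-4; with Z fixed, a_c ∝ n^-4.
a_c(n=6)/a_c(n=4) = (6/4)^-4 = 16/81

16/81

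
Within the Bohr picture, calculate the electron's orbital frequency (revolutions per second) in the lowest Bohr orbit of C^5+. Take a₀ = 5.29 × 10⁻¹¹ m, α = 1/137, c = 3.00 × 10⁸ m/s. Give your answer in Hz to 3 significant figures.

2.37 × 10¹⁷ Hz

r = n²a₀/Z = 8.82 × 10⁻¹² m, v = Zαc/n = 1.31 × 10⁷ m/s
f = v/(2πr) = 2.37 × 10¹⁷ Hz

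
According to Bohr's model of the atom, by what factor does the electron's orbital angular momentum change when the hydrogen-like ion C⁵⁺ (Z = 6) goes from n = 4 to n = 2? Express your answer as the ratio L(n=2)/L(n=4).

L = nℏ depends only on n, so L ∝ n.
L(n=2)/L(n=4) = (2/4)^1 = 1/2

1/2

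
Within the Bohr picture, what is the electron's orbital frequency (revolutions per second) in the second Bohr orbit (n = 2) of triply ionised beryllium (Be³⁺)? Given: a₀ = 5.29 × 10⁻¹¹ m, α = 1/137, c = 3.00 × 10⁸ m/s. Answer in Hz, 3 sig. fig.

r = n²a₀/Z = 5.29 × 10⁻¹¹ m, v = Zαc/n = 4.38 × 10⁶ m/s
f = v/(2πr) = 1.32 × 10¹⁶ Hz

1.32 × 10¹⁶ Hz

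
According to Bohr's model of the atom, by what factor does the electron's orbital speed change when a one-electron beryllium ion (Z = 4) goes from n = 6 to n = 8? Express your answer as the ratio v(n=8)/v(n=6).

3/4

v ∝ Z^1 · n^-1; with Z fixed, v ∝ n^-1.
v(n=8)/v(n=6) = (8/6)^-1 = 3/4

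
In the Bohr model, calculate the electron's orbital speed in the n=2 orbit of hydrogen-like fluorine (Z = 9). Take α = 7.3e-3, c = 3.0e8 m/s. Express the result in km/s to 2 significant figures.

9900 km/s

v_n = Zαc/n = 9 × 0.0073 × 3.0e8 / 2
    = 9900 km/s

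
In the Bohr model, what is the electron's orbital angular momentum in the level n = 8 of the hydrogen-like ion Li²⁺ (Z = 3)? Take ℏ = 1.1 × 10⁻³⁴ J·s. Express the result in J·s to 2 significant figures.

L_n = nℏ = 8 × 1.1 × 10⁻³⁴ = 8.8 × 10⁻³⁴ J·s

8.8 × 10⁻³⁴ J·s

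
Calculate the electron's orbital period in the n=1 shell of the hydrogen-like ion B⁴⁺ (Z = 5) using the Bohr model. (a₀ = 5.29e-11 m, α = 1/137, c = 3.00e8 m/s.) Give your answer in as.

6.07 as

r = n²a₀/Z = 1²·5.29e-11/5 = 1.06e-11 m
v = Zαc/n = 5·0.00730·3.00e8/1 = 1.09e7 m/s
T = 2πr/v = 6.07e-18 s = 6.07 as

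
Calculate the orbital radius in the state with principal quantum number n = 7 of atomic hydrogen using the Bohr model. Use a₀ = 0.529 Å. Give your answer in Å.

r_n = n²a₀/Z = 7² × 0.529 / 1
    = 49 × 0.529 / 1 = 25.9 Å

25.9 Å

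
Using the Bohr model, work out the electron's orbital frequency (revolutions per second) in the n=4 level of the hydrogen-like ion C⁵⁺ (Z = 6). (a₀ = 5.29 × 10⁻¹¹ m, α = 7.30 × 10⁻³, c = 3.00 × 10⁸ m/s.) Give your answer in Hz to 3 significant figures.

r = n²a₀/Z = 1.41 × 10⁻¹⁰ m, v = Zαc/n = 3.29 × 10⁶ m/s
f = v/(2πr) = 3.71 × 10¹⁵ Hz

3.71 × 10¹⁵ Hz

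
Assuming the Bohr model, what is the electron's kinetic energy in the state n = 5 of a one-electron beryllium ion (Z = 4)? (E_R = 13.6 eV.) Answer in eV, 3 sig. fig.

For a Coulomb orbit the virial theorem gives K = −E_n.
E_n = −E_R·Z²/n², so K = E_R·Z²/n² = 13.6 × 4²/5² = 8.70 eV

8.70 eV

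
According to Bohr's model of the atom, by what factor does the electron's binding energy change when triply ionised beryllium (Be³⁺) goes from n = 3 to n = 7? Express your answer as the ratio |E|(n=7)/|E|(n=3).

|E| ∝ Z^2 · n^-2; with Z fixed, |E| ∝ n^-2.
|E|(n=7)/|E|(n=3) = (7/3)^-2 = 9/49

9/49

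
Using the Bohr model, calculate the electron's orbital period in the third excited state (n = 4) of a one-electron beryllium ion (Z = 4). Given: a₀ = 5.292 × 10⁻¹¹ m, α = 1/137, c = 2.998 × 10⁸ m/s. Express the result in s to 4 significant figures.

6.078 × 10⁻¹⁶ s

r = n²a₀/Z = 4²·5.292 × 10⁻¹¹/4 = 2.117 × 10⁻¹⁰ m
v = Zαc/n = 4·0.007299·2.998 × 10⁸/4 = 2.188 × 10⁶ m/s
T = 2πr/v = 6.078 × 10⁻¹⁶ s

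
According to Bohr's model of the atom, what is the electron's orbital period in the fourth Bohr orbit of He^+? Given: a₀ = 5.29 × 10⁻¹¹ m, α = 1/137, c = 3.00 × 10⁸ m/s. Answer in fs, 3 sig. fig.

2.43 fs

r = n²a₀/Z = 4²·5.29 × 10⁻¹¹/2 = 4.23 × 10⁻¹⁰ m
v = Zαc/n = 2·0.00730·3.00 × 10⁸/4 = 1.09 × 10⁶ m/s
T = 2πr/v = 2.43 × 10⁻¹⁵ s = 2.43 fs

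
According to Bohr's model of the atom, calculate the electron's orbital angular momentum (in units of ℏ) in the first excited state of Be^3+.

L_n = nℏ, so L/ℏ = n = 2.

2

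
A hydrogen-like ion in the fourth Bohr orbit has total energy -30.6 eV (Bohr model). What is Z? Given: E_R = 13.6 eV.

E_n = −E_R Z²/n² ⇒ Z² = −E_n n²/E_R = 30.6 × 4² / 13.6 ≈ 36.00
Z = 6

6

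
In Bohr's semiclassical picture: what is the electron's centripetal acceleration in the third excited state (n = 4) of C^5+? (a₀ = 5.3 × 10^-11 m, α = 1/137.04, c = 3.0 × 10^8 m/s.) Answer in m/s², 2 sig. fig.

r = n²a₀/Z = 1.4 × 10^-10 m, v = Zαc/n = 3.3 × 10^6 m/s
a = v²/r = (3.3 × 10^6)² / 1.4 × 10^-10 = 7.6 × 10^22 m/s²

7.6 × 10^22 m/s²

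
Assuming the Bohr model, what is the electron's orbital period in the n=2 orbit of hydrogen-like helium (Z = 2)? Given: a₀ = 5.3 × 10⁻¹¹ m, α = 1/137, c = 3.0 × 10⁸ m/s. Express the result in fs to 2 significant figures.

0.30 fs

r = n²a₀/Z = 2²·5.3 × 10⁻¹¹/2 = 1.1 × 10⁻¹⁰ m
v = Zαc/n = 2·0.0073·3.0 × 10⁸/2 = 2.2 × 10⁶ m/s
T = 2πr/v = 3.0 × 10⁻¹⁶ s = 0.30 fs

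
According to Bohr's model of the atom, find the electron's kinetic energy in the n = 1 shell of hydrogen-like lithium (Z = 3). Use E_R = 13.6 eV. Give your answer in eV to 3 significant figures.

For a Coulomb orbit the virial theorem gives K = −E_n.
E_n = −E_R·Z²/n², so K = E_R·Z²/n² = 13.6 × 3²/1² = 122 eV

122 eV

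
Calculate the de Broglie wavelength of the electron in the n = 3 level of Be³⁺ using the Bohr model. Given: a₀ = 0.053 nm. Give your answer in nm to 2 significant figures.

The Bohr quantisation condition is nλ = 2πr_n.
r_n = n²a₀/Z = 0.12 nm
λ = 2πr_n/n = 2π·0.12/3 = 0.25 nm

0.25 nm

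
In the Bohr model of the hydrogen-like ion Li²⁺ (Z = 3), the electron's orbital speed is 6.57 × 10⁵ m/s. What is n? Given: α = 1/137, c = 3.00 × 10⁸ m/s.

v_n = Zαc/n ⇒ n = Zαc/v = 3 × 0.00730 × 3.00 × 10⁸ / 6.57 × 10⁵ ≈ 10.00
n = 10

10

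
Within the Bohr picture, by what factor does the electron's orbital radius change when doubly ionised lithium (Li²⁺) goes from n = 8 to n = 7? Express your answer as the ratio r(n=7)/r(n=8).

r ∝ Z^-1 · n^2; with Z fixed, r ∝ n^2.
r(n=7)/r(n=8) = (7/8)^2 = 49/64

49/64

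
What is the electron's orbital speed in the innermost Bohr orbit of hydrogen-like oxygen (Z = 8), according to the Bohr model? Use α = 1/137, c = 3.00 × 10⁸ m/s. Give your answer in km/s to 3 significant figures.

1.75 × 10⁴ km/s

v_n = Zαc/n = 8 × 0.00730 × 3.00 × 10⁸ / 1
    = 1.75 × 10⁴ km/s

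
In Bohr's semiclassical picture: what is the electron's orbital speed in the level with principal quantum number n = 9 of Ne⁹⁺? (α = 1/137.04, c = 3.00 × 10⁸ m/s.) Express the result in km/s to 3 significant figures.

v_n = Zαc/n = 10 × 0.00730 × 3.00 × 10⁸ / 9
    = 2430 km/s

2430 km/s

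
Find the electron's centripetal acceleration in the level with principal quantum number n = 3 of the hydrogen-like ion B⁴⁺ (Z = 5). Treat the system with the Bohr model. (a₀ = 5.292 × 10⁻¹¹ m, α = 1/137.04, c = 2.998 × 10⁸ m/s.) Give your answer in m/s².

r = n²a₀/Z = 9.526 × 10⁻¹¹ m, v = Zαc/n = 3.646 × 10⁶ m/s
a = v²/r = (3.646 × 10⁶)² / 9.526 × 10⁻¹¹ = 1.396 × 10²³ m/s²

1.396 × 10²³ m/s²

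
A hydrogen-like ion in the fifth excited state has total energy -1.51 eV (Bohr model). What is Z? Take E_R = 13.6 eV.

E_n = −E_R Z²/n² ⇒ Z² = −E_n n²/E_R = 1.51 × 6² / 13.6 ≈ 4.00
Z = 2

2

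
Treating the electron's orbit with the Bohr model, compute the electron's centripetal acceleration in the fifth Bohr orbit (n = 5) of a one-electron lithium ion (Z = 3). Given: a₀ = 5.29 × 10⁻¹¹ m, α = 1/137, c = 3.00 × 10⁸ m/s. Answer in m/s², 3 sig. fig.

r = n²a₀/Z = 4.41 × 10⁻¹⁰ m, v = Zαc/n = 1.31 × 10⁶ m/s
a = v²/r = (1.31 × 10⁶)² / 4.41 × 10⁻¹⁰ = 3.92 × 10²¹ m/s²

3.92 × 10²¹ m/s²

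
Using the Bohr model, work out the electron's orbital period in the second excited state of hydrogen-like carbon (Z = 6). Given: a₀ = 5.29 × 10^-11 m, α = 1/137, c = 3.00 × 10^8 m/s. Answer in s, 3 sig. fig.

r = n²a₀/Z = 3²·5.29 × 10^-11/6 = 7.94 × 10^-11 m
v = Zαc/n = 6·0.00730·3.00 × 10^8/3 = 4.38 × 10^6 m/s
T = 2πr/v = 1.14 × 10^-16 s

1.14 × 10^-16 s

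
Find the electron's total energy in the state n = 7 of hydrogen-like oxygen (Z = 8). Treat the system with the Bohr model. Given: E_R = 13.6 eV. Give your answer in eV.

E_n = −E_R·Z²/n² = −13.6 × 8²/7² = -17.8 eV

-17.8 eV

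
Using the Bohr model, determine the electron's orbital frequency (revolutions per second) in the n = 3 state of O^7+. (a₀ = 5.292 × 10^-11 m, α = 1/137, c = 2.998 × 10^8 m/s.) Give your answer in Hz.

1.560 × 10^16 Hz

r = n²a₀/Z = 5.954 × 10^-11 m, v = Zαc/n = 5.836 × 10^6 m/s
f = v/(2πr) = 1.560 × 10^16 Hz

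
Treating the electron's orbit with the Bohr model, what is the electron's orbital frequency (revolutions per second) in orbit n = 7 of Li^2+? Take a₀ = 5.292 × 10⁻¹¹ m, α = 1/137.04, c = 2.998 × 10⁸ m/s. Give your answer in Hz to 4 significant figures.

r = n²a₀/Z = 8.644 × 10⁻¹⁰ m, v = Zαc/n = 9.376 × 10⁵ m/s
f = v/(2πr) = 1.726 × 10¹⁴ Hz

1.726 × 10¹⁴ Hz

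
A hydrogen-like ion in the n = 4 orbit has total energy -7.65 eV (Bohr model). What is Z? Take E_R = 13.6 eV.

E_n = −E_R Z²/n² ⇒ Z² = −E_n n²/E_R = 7.65 × 4² / 13.6 ≈ 9.00
Z = 3

3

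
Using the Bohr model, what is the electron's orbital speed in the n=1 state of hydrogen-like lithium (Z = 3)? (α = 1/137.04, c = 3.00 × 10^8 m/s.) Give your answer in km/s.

6570 km/s

v_n = Zαc/n = 3 × 0.00730 × 3.00 × 10^8 / 1
    = 6570 km/s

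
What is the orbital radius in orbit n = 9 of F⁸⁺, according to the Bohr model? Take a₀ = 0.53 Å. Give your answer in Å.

4.8 Å

r_n = n²a₀/Z = 9² × 0.53 / 9
    = 81 × 0.53 / 9 = 4.8 Å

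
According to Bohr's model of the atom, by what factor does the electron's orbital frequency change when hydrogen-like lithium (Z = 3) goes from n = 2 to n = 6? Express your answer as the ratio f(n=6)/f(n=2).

f ∝ Z^2 · n^-3; with Z fixed, f ∝ n^-3.
f(n=6)/f(n=2) = (6/2)^-3 = 1/27

1/27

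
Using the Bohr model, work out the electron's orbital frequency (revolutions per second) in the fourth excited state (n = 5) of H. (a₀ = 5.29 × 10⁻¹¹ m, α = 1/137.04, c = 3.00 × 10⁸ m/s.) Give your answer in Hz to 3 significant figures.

r = n²a₀/Z = 1.32 × 10⁻⁹ m, v = Zαc/n = 4.38 × 10⁵ m/s
f = v/(2πr) = 5.27 × 10¹³ Hz

5.27 × 10¹³ Hz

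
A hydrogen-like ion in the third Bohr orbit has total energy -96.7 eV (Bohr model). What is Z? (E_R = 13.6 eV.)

8

E_n = −E_R Z²/n² ⇒ Z² = −E_n n²/E_R = 96.7 × 3² / 13.6 ≈ 63.99
Z = 8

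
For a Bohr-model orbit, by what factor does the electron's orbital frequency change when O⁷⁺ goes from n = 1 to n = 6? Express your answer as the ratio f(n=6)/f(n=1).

f ∝ Z^2 · n^-3; with Z fixed, f ∝ n^-3.
f(n=6)/f(n=1) = (6/1)^-3 = 1/216

1/216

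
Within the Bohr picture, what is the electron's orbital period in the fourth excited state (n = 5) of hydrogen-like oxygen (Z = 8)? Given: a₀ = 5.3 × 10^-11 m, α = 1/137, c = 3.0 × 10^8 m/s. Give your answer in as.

300 as

r = n²a₀/Z = 5²·5.3 × 10^-11/8 = 1.7 × 10^-10 m
v = Zαc/n = 8·0.0073·3.0 × 10^8/5 = 3.5 × 10^6 m/s
T = 2πr/v = 3.0 × 10^-16 s = 300 as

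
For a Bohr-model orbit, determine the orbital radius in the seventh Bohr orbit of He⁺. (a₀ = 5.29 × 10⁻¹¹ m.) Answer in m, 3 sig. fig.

1.30 × 10⁻⁹ m

r_n = n²a₀/Z = 7² × 5.29 × 10⁻¹¹ / 2
    = 49 × 5.29 × 10⁻¹¹ / 2 = 1.30 × 10⁻⁹ m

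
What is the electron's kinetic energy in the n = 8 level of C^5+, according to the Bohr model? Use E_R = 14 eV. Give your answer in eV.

7.9 eV

For a Coulomb orbit the virial theorem gives K = −E_n.
E_n = −E_R·Z²/n², so K = E_R·Z²/n² = 14 × 6²/8² = 7.9 eV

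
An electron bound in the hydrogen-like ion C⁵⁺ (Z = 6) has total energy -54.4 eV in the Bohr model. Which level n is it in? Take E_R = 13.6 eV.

3

E_n = −E_R Z²/n² ⇒ n² = E_R Z²/(−E_n) = 13.6 × 6² / 54.4 ≈ 9.00
n = 3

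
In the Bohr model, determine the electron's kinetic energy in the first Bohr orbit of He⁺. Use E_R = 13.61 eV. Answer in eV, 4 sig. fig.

For a Coulomb orbit the virial theorem gives K = −E_n.
E_n = −E_R·Z²/n², so K = E_R·Z²/n² = 13.61 × 2²/1² = 54.44 eV

54.44 eV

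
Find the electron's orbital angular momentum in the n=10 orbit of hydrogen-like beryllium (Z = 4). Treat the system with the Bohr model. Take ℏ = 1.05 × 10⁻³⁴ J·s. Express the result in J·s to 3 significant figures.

L_n = nℏ = 10 × 1.05 × 10⁻³⁴ = 1.05 × 10⁻³³ J·s

1.05 × 10⁻³³ J·s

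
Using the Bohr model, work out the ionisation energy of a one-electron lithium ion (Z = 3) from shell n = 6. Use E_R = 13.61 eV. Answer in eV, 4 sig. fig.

E_n = −E_R·Z²/n² = −13.61 × 3²/6² eV = -3.402 eV
Ionisation energy = −E_n = 3.402 eV

3.402 eV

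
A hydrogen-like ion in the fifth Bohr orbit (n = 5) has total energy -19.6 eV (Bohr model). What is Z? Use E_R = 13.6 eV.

6

E_n = −E_R Z²/n² ⇒ Z² = −E_n n²/E_R = 19.6 × 5² / 13.6 ≈ 36.03
Z = 6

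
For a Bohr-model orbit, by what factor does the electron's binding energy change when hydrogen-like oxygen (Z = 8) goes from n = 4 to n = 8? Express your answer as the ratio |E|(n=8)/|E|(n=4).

|E| ∝ Z^2 · n^-2; with Z fixed, |E| ∝ n^-2.
|E|(n=8)/|E|(n=4) = (8/4)^-2 = 1/4

1/4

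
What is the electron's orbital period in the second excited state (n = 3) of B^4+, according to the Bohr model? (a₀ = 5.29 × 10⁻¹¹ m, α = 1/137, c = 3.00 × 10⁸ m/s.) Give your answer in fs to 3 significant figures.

r = n²a₀/Z = 3²·5.29 × 10⁻¹¹/5 = 9.52 × 10⁻¹¹ m
v = Zαc/n = 5·0.00730·3.00 × 10⁸/3 = 3.65 × 10⁶ m/s
T = 2πr/v = 1.64 × 10⁻¹⁶ s = 0.164 fs

0.164 fs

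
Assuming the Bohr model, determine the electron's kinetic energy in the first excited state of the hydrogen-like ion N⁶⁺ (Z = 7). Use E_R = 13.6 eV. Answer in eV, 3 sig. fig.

167 eV

For a Coulomb orbit the virial theorem gives K = −E_n.
E_n = −E_R·Z²/n², so K = E_R·Z²/n² = 13.6 × 7²/2² = 167 eV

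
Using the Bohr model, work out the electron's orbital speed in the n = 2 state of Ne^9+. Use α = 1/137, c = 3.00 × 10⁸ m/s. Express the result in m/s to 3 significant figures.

1.09 × 10⁷ m/s

v_n = Zαc/n = 10 × 0.00730 × 3.00 × 10⁸ / 2
    = 1.09 × 10⁷ m/s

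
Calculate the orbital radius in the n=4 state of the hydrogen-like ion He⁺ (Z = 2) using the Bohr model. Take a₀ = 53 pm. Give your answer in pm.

420 pm

r_n = n²a₀/Z = 4² × 53 / 2
    = 16 × 53 / 2 = 420 pm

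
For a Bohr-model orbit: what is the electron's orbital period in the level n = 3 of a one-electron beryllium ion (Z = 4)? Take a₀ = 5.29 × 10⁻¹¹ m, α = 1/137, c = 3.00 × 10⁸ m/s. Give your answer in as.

256 as

r = n²a₀/Z = 3²·5.29 × 10⁻¹¹/4 = 1.19 × 10⁻¹⁰ m
v = Zαc/n = 4·0.00730·3.00 × 10⁸/3 = 2.92 × 10⁶ m/s
T = 2πr/v = 2.56 × 10⁻¹⁶ s = 256 as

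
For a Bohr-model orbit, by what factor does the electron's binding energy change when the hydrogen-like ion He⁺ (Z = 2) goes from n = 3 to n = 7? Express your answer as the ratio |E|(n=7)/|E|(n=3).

|E| ∝ Z^2 · n^-2; with Z fixed, |E| ∝ n^-2.
|E|(n=7)/|E|(n=3) = (7/3)^-2 = 9/49

9/49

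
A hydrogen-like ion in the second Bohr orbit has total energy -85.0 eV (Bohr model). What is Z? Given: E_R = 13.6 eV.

E_n = −E_R Z²/n² ⇒ Z² = −E_n n²/E_R = 85.0 × 2² / 13.6 ≈ 25.00
Z = 5

5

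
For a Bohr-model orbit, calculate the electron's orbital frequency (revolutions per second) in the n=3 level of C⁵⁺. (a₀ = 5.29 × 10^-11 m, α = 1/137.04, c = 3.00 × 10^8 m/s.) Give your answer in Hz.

r = n²a₀/Z = 7.94 × 10^-11 m, v = Zαc/n = 4.38 × 10^6 m/s
f = v/(2πr) = 8.78 × 10^15 Hz

8.78 × 10^15 Hz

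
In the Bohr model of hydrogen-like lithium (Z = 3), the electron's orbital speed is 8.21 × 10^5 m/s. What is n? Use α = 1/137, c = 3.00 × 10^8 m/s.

8

v_n = Zαc/n ⇒ n = Zαc/v = 3 × 0.00730 × 3.00 × 10^8 / 8.21 × 10^5 ≈ 8.00
n = 8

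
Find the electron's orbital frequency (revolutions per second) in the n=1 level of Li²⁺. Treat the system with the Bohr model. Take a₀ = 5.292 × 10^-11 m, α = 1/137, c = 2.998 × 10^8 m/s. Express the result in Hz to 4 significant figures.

r = n²a₀/Z = 1.764 × 10^-11 m, v = Zαc/n = 6.565 × 10^6 m/s
f = v/(2πr) = 5.923 × 10^16 Hz

5.923 × 10^16 Hz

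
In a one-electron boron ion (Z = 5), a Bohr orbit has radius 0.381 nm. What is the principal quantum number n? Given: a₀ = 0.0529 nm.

r_n = n²a₀/Z ⇒ n² = rZ/a₀ = 0.381 × 5 / 0.0529 ≈ 36.01
n = 6

6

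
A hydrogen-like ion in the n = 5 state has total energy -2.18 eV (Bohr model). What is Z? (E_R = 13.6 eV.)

2

E_n = −E_R Z²/n² ⇒ Z² = −E_n n²/E_R = 2.18 × 5² / 13.6 ≈ 4.01
Z = 2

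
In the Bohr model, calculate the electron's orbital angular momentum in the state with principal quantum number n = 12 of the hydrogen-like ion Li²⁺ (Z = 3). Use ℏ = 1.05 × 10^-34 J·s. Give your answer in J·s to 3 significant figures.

L_n = nℏ = 12 × 1.05 × 10^-34 = 1.26 × 10^-33 J·s

1.26 × 10^-33 J·s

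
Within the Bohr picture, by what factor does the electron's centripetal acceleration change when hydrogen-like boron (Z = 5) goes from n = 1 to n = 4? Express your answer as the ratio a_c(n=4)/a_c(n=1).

1/256

a_c ∝ Z^3 · n^-4; with Z fixed, a_c ∝ n^-4.
a_c(n=4)/a_c(n=1) = (4/1)^-4 = 1/256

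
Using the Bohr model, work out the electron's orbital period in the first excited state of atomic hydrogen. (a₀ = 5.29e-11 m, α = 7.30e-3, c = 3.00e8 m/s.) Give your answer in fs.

1.21 fs

r = n²a₀/Z = 2²·5.29e-11/1 = 2.12e-10 m
v = Zαc/n = 1·0.00730·3.00e8/2 = 1.09e6 m/s
T = 2πr/v = 1.21e-15 s = 1.21 fs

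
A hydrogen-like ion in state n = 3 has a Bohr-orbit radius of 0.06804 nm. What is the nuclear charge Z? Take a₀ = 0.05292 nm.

r_n = n²a₀/Z ⇒ Z = n²a₀/r = 3² × 0.05292 / 0.06804 ≈ 7.00
Z = 7

7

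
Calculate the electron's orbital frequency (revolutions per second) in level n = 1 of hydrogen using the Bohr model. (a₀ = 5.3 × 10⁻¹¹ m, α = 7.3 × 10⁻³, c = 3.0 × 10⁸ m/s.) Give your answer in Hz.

6.6 × 10¹⁵ Hz

r = n²a₀/Z = 5.3 × 10⁻¹¹ m, v = Zαc/n = 2.2 × 10⁶ m/s
f = v/(2πr) = 6.6 × 10¹⁵ Hz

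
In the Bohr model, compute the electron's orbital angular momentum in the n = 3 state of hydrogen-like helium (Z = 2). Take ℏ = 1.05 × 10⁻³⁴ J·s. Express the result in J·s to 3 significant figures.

3.15 × 10⁻³⁴ J·s

L_n = nℏ = 3 × 1.05 × 10⁻³⁴ = 3.15 × 10⁻³⁴ J·s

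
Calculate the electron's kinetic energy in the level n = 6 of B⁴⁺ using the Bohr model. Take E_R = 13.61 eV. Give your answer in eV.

9.451 eV

For a Coulomb orbit the virial theorem gives K = −E_n.
E_n = −E_R·Z²/n², so K = E_R·Z²/n² = 13.61 × 5²/6² = 9.451 eV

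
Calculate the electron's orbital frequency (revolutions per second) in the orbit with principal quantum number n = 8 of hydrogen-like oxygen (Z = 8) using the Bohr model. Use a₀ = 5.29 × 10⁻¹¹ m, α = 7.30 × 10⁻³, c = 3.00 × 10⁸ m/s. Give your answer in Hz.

r = n²a₀/Z = 4.23 × 10⁻¹⁰ m, v = Zαc/n = 2.19 × 10⁶ m/s
f = v/(2πr) = 8.24 × 10¹⁴ Hz

8.24 × 10¹⁴ Hz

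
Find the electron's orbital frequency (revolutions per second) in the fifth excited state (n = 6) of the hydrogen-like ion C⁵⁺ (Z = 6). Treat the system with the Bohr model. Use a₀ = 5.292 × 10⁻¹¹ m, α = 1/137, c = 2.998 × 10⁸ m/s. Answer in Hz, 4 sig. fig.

1.097 × 10¹⁵ Hz

r = n²a₀/Z = 3.175 × 10⁻¹⁰ m, v = Zαc/n = 2.188 × 10⁶ m/s
f = v/(2πr) = 1.097 × 10¹⁵ Hz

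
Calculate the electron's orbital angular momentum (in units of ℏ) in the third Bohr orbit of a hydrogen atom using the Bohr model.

3

L_n = nℏ, so L/ℏ = n = 3.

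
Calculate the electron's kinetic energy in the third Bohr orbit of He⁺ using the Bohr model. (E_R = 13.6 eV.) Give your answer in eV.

For a Coulomb orbit the virial theorem gives K = −E_n.
E_n = −E_R·Z²/n², so K = E_R·Z²/n² = 13.6 × 2²/3² = 6.04 eV

6.04 eV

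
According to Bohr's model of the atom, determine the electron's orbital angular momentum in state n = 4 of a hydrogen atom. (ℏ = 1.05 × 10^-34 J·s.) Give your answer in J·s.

4.20 × 10^-34 J·s

L_n = nℏ = 4 × 1.05 × 10^-34 = 4.20 × 10^-34 J·s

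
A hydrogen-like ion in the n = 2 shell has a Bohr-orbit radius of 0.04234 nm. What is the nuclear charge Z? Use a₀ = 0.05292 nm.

5

r_n = n²a₀/Z ⇒ Z = n²a₀/r = 2² × 0.05292 / 0.04234 ≈ 5.00
Z = 5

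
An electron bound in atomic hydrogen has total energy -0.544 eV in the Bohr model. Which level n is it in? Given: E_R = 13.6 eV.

E_n = −E_R Z²/n² ⇒ n² = E_R Z²/(−E_n) = 13.6 × 1² / 0.544 ≈ 25.00
n = 5

5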